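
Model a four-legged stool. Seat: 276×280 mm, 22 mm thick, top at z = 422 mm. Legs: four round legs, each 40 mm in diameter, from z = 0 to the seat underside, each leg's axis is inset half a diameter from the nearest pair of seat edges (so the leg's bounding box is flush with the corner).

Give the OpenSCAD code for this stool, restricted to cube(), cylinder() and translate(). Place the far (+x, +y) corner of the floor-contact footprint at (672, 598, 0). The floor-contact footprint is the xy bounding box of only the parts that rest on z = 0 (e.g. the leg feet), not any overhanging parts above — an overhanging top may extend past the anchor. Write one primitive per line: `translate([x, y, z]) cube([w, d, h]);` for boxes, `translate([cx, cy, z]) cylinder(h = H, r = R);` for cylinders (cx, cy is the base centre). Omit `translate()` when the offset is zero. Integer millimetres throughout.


translate([396, 318, 400]) cube([276, 280, 22]);
translate([416, 338, 0]) cylinder(h = 400, r = 20);
translate([652, 338, 0]) cylinder(h = 400, r = 20);
translate([416, 578, 0]) cylinder(h = 400, r = 20);
translate([652, 578, 0]) cylinder(h = 400, r = 20);


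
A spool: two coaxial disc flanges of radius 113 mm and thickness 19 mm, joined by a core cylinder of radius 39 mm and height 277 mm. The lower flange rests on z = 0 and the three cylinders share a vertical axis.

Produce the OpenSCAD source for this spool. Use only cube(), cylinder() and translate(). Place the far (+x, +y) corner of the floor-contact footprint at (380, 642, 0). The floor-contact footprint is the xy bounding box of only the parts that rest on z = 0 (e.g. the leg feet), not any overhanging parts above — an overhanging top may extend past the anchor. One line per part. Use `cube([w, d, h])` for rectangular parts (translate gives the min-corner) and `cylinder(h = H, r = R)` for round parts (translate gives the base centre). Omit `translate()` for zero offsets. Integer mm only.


translate([267, 529, 0]) cylinder(h = 19, r = 113);
translate([267, 529, 19]) cylinder(h = 277, r = 39);
translate([267, 529, 296]) cylinder(h = 19, r = 113);


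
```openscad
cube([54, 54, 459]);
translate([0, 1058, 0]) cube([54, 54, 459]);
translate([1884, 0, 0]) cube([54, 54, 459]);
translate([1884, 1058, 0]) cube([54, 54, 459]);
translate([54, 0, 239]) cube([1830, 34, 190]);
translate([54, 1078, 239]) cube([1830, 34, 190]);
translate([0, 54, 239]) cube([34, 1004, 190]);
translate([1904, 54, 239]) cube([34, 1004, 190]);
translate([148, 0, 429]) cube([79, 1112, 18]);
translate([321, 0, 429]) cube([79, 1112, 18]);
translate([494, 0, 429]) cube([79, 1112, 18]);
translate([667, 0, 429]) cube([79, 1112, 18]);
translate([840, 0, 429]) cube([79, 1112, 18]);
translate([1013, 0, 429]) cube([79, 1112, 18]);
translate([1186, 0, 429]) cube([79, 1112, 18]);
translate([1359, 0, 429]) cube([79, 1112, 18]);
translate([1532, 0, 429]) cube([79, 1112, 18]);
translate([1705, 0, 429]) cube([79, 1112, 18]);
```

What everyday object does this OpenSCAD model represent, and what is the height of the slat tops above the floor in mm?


A bed frame. The slat-top height is 447 mm.

Four posts, four rails, and a row of slats — a bed frame. Slats sit on the rails at z = 239 + 190 = 429; with slat thickness 18, the top is 447 mm.


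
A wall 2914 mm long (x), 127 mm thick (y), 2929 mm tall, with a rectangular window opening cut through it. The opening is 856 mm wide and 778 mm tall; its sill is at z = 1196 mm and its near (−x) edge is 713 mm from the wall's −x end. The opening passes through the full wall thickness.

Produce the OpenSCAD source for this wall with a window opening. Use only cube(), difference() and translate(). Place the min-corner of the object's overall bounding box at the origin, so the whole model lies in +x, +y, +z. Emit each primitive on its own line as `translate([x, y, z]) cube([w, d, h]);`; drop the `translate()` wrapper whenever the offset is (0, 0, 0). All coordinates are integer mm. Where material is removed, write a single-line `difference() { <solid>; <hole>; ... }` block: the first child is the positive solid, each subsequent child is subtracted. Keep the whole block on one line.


difference() { cube([2914, 127, 2929]); translate([713, 0, 1196]) cube([856, 127, 778]); }


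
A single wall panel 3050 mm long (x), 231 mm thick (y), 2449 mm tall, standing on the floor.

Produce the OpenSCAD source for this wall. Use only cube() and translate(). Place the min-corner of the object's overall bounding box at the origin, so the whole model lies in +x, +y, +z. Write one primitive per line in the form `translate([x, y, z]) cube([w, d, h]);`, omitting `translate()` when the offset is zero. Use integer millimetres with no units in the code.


cube([3050, 231, 2449]);


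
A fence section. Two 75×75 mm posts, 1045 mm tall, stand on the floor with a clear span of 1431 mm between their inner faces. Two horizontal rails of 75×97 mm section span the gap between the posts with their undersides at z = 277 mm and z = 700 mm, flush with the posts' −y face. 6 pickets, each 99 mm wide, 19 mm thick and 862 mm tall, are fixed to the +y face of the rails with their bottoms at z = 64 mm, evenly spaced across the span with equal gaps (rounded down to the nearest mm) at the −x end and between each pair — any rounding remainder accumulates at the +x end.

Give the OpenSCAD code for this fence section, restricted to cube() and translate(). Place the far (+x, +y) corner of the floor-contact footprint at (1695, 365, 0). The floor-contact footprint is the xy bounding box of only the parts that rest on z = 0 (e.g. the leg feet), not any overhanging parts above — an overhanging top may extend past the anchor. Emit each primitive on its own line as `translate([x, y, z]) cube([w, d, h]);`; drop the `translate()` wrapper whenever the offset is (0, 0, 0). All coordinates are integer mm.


translate([114, 290, 0]) cube([75, 75, 1045]);
translate([1620, 290, 0]) cube([75, 75, 1045]);
translate([189, 290, 277]) cube([1431, 75, 97]);
translate([189, 290, 700]) cube([1431, 75, 97]);
translate([308, 365, 64]) cube([99, 19, 862]);
translate([526, 365, 64]) cube([99, 19, 862]);
translate([744, 365, 64]) cube([99, 19, 862]);
translate([962, 365, 64]) cube([99, 19, 862]);
translate([1180, 365, 64]) cube([99, 19, 862]);
translate([1398, 365, 64]) cube([99, 19, 862]);


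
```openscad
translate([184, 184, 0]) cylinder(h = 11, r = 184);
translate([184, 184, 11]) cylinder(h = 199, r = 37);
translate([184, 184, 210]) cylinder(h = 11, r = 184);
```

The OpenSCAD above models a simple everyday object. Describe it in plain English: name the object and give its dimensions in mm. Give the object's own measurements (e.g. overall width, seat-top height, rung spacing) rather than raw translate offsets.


A spool: two coaxial disc flanges of radius 184 mm and thickness 11 mm, joined by a core cylinder of radius 37 mm and height 199 mm. The lower flange rests on z = 0 and the three cylinders share a vertical axis.


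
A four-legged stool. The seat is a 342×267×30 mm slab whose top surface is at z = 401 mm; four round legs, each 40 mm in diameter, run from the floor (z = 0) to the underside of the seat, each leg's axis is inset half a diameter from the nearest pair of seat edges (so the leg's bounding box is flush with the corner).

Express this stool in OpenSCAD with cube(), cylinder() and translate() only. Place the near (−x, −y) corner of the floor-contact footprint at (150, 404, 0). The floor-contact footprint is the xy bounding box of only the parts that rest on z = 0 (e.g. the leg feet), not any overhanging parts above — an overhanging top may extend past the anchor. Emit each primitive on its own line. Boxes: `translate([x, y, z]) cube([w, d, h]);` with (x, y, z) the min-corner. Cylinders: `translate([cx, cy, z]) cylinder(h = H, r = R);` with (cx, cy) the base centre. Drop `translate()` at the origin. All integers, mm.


translate([150, 404, 371]) cube([342, 267, 30]);
translate([170, 424, 0]) cylinder(h = 371, r = 20);
translate([472, 424, 0]) cylinder(h = 371, r = 20);
translate([170, 651, 0]) cylinder(h = 371, r = 20);
translate([472, 651, 0]) cylinder(h = 371, r = 20);


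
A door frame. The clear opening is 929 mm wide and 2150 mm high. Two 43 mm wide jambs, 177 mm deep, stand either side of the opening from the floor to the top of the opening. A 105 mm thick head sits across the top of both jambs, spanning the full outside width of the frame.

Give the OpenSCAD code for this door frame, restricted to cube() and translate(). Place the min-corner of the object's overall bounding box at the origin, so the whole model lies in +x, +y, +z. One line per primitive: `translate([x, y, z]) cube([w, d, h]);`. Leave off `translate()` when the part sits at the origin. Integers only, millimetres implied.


cube([43, 177, 2150]);
translate([972, 0, 0]) cube([43, 177, 2150]);
translate([0, 0, 2150]) cube([1015, 177, 105]);


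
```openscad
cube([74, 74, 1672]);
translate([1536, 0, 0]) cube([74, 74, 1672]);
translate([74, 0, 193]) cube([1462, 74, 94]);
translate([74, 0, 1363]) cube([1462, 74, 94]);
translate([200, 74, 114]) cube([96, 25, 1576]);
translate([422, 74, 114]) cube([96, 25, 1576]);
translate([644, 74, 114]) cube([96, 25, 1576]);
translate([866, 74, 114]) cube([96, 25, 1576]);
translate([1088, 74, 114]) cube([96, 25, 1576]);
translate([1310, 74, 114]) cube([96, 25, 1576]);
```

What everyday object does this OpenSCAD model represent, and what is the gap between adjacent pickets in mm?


A fence section. The picket gap is 126 mm.

Two posts, two rails, 6 pickets — a fence section. Span 1462 mm holds 6 pickets of 96 mm with 7 equal gaps: ⌊(1462 − 6·96) / 7⌋ = 126 mm.


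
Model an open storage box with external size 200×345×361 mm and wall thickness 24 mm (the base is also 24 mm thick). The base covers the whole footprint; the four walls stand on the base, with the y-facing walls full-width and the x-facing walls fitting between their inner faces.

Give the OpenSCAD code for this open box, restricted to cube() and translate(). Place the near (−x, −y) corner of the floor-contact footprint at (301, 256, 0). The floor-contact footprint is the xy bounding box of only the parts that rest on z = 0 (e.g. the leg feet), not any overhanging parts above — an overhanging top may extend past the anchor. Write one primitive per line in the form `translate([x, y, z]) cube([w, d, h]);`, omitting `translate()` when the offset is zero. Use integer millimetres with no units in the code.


translate([301, 256, 0]) cube([200, 345, 24]);
translate([301, 256, 24]) cube([200, 24, 337]);
translate([301, 577, 24]) cube([200, 24, 337]);
translate([301, 280, 24]) cube([24, 297, 337]);
translate([477, 280, 24]) cube([24, 297, 337]);


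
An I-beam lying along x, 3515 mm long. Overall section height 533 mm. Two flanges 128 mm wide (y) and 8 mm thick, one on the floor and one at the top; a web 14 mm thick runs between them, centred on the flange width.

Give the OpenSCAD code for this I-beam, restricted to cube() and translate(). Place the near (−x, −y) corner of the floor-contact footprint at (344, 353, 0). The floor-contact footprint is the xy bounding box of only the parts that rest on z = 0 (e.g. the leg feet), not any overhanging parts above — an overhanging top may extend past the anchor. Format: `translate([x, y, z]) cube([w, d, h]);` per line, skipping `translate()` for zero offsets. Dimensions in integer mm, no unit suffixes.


translate([344, 353, 0]) cube([3515, 128, 8]);
translate([344, 410, 8]) cube([3515, 14, 517]);
translate([344, 353, 525]) cube([3515, 128, 8]);


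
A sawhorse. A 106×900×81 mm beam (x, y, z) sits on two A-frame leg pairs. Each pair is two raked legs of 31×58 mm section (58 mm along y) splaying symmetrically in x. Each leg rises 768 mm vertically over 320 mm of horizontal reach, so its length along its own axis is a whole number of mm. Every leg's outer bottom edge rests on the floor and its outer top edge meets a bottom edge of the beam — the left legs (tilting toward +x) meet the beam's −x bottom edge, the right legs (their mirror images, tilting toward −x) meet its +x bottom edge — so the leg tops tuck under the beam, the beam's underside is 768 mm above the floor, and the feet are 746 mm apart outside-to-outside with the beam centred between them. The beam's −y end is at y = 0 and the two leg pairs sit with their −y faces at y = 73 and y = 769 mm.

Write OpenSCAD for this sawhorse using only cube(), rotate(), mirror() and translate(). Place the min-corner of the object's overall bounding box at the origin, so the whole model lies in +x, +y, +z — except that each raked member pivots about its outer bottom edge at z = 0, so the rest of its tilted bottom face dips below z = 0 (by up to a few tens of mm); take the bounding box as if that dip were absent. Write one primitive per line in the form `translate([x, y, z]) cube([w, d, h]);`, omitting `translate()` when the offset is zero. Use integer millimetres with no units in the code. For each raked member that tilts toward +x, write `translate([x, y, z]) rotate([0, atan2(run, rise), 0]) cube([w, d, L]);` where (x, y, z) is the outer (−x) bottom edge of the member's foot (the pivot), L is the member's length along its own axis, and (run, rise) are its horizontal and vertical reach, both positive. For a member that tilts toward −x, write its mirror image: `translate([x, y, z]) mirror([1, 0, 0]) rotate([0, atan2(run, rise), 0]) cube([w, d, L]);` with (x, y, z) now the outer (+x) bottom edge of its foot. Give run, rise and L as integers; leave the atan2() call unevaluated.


translate([320, 0, 768]) cube([106, 900, 81]);
translate([0, 73, 0]) rotate([0, atan2(320, 768), 0]) cube([31, 58, 832]);
translate([746, 73, 0]) mirror([1, 0, 0]) rotate([0, atan2(320, 768), 0]) cube([31, 58, 832]);
translate([0, 769, 0]) rotate([0, atan2(320, 768), 0]) cube([31, 58, 832]);
translate([746, 769, 0]) mirror([1, 0, 0]) rotate([0, atan2(320, 768), 0]) cube([31, 58, 832]);


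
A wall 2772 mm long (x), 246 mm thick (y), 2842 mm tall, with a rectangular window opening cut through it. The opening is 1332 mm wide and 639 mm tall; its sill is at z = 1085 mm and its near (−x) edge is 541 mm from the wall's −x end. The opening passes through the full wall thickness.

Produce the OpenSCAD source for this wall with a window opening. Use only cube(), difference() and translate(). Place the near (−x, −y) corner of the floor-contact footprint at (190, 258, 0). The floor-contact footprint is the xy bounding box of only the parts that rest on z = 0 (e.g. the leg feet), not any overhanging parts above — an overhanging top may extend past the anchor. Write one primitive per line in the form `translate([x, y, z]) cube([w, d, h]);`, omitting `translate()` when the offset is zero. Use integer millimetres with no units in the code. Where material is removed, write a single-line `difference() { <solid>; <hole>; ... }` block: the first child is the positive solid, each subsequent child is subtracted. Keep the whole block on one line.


difference() { translate([190, 258, 0]) cube([2772, 246, 2842]); translate([731, 258, 1085]) cube([1332, 246, 639]); }


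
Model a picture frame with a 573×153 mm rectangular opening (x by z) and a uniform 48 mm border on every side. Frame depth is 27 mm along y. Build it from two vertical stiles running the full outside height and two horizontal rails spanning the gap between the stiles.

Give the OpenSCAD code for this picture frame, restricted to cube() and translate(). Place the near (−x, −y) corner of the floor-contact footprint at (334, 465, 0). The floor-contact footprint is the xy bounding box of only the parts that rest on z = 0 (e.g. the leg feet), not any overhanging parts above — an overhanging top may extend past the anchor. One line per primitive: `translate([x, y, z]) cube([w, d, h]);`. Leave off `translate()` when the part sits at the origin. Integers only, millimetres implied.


translate([334, 465, 0]) cube([48, 27, 249]);
translate([955, 465, 0]) cube([48, 27, 249]);
translate([382, 465, 0]) cube([573, 27, 48]);
translate([382, 465, 201]) cube([573, 27, 48]);


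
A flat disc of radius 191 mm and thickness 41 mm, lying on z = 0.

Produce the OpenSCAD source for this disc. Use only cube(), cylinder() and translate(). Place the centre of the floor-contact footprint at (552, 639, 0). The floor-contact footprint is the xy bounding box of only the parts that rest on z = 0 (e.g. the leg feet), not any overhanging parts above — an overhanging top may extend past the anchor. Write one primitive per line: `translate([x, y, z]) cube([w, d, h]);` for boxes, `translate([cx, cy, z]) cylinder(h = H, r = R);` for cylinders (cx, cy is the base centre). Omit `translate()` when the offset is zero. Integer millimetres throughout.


translate([552, 639, 0]) cylinder(h = 41, r = 191);


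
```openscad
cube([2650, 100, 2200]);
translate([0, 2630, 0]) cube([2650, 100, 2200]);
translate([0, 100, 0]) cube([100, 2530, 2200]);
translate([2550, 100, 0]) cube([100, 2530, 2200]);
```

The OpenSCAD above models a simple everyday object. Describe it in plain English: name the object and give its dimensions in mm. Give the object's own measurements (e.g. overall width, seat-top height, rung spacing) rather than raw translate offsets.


The wall frame of a small rectangular building: four walls, each 2200 mm tall and 100 mm thick, enclosing a footprint 2650 mm (x) by 2730 mm (y) outside-to-outside, with no floor or roof. The front and back walls (the −y and +y sides) span the full width; the two side walls fit between them.


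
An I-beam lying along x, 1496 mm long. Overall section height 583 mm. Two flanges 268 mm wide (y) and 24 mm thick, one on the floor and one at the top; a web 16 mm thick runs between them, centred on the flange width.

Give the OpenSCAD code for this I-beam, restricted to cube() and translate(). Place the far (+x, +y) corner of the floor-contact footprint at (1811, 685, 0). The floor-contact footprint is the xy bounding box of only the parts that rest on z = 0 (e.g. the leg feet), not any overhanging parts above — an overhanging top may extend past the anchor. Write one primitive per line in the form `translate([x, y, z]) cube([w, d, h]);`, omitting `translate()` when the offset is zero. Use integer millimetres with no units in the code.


translate([315, 417, 0]) cube([1496, 268, 24]);
translate([315, 543, 24]) cube([1496, 16, 535]);
translate([315, 417, 559]) cube([1496, 268, 24]);


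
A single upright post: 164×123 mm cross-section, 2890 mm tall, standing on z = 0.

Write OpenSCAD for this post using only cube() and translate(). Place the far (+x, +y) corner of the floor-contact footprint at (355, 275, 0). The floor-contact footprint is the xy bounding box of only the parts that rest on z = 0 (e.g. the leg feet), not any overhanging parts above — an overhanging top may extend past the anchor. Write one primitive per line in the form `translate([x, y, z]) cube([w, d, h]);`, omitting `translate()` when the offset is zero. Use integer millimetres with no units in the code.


translate([191, 152, 0]) cube([164, 123, 2890]);


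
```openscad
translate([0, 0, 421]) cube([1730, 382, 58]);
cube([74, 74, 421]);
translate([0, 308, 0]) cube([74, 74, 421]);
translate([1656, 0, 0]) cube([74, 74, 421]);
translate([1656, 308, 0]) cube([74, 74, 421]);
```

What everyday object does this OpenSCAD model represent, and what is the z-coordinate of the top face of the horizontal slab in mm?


A bench. The seat-top height is 479 mm.

A long slab on four corner posts — a bench. The slab sits at z = 421 with thickness 58, so the top is 421 + 58 = 479 mm.


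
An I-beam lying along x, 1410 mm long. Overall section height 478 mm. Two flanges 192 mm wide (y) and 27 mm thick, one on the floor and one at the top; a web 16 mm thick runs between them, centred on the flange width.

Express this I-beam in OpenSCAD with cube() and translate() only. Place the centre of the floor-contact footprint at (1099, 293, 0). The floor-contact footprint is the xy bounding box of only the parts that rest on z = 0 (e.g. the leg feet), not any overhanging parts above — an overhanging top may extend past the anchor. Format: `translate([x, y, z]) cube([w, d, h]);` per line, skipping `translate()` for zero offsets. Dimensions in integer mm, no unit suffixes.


translate([394, 197, 0]) cube([1410, 192, 27]);
translate([394, 285, 27]) cube([1410, 16, 424]);
translate([394, 197, 451]) cube([1410, 192, 27]);


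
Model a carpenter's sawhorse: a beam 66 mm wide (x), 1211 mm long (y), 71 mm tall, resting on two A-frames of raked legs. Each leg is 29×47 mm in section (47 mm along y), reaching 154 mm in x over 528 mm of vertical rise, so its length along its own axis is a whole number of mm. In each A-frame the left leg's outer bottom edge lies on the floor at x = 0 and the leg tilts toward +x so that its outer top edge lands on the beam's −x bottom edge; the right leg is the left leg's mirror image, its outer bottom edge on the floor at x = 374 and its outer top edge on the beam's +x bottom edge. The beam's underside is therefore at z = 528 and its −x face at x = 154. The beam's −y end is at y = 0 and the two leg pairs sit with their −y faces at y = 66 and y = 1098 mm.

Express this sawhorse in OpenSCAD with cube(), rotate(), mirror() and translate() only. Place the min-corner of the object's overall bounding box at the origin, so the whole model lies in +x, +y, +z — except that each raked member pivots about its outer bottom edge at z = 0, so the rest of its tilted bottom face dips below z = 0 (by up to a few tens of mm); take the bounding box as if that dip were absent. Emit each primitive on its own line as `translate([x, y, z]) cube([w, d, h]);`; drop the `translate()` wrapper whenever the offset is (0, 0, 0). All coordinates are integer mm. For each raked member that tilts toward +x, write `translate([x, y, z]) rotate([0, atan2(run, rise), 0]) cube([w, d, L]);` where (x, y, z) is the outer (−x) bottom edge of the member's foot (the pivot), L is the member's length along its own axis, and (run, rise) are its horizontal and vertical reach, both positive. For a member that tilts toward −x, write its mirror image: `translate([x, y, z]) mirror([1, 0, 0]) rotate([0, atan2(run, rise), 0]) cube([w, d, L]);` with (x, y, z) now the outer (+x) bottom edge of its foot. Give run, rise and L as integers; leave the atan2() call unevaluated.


translate([154, 0, 528]) cube([66, 1211, 71]);
translate([0, 66, 0]) rotate([0, atan2(154, 528), 0]) cube([29, 47, 550]);
translate([374, 66, 0]) mirror([1, 0, 0]) rotate([0, atan2(154, 528), 0]) cube([29, 47, 550]);
translate([0, 1098, 0]) rotate([0, atan2(154, 528), 0]) cube([29, 47, 550]);
translate([374, 1098, 0]) mirror([1, 0, 0]) rotate([0, atan2(154, 528), 0]) cube([29, 47, 550]);


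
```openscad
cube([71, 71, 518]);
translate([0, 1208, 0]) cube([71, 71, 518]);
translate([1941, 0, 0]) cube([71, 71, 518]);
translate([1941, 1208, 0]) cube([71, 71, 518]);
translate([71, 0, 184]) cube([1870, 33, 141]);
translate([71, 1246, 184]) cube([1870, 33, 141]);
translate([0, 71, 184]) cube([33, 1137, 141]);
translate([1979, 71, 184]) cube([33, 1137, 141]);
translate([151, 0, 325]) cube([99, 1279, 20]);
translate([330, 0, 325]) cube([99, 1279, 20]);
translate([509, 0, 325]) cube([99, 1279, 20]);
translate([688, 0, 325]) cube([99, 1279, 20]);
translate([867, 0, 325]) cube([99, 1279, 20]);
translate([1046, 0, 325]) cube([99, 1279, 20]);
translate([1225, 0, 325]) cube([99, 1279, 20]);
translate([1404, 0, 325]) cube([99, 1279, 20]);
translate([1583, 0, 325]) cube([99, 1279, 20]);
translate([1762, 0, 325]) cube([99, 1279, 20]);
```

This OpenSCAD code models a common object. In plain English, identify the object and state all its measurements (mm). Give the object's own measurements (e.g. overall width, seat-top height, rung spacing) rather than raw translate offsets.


A bed frame 2012 mm long (x) by 1279 mm wide (y). Four 71×71 mm corner posts, 518 mm tall, at the corners of the footprint. Four rails of 33 mm thickness and 141 mm height run between adjacent posts with their undersides at z = 184 mm, their outer faces flush with the outside of the frame (the two x-running rails run between the posts' inner faces; the two y-running rails run between the posts' inner faces). 10 slats, each 99 mm wide (x) and 20 mm thick, lie across the top of the two x-running rails, running the full 1279 mm width of the frame in y; along x they sit between the end posts with a 80 mm gap after the −x posts and between neighbouring slats and before the +x posts.


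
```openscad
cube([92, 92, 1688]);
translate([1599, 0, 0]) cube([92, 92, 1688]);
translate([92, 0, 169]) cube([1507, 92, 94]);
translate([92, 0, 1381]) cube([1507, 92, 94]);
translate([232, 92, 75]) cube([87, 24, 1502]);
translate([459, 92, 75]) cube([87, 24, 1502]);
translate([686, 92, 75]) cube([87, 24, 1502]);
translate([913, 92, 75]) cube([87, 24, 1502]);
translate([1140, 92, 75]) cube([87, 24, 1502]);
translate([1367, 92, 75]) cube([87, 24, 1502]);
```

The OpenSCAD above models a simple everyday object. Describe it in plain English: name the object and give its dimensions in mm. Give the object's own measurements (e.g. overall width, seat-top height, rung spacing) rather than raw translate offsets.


A fence section. Two 92×92 mm posts, 1688 mm tall, stand on the floor with a clear span of 1507 mm between their inner faces. Two horizontal rails of 92×94 mm section span the gap between the posts with their undersides at z = 169 mm and z = 1381 mm, flush with the posts' −y face. 6 pickets, each 87 mm wide, 24 mm thick and 1502 mm tall, are fixed to the +y face of the rails with their bottoms at z = 75 mm, spaced across the span with a 140 mm gap after the −x post and between neighbouring pickets, with 145 mm left before the +x post.


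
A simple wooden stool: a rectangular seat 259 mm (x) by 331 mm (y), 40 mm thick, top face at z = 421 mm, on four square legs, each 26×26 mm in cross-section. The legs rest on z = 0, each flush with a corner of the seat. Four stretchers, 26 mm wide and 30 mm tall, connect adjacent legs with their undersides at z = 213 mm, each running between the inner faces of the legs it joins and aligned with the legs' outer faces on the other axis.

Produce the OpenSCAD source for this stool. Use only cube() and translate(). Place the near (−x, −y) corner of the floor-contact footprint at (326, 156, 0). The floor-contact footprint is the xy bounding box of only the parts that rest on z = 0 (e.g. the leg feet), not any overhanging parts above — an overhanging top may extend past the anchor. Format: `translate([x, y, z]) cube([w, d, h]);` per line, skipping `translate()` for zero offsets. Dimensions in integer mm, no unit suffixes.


translate([326, 156, 381]) cube([259, 331, 40]);
translate([326, 156, 0]) cube([26, 26, 381]);
translate([559, 156, 0]) cube([26, 26, 381]);
translate([326, 461, 0]) cube([26, 26, 381]);
translate([559, 461, 0]) cube([26, 26, 381]);
translate([352, 156, 213]) cube([207, 26, 30]);
translate([352, 461, 213]) cube([207, 26, 30]);
translate([326, 182, 213]) cube([26, 279, 30]);
translate([559, 182, 213]) cube([26, 279, 30]);


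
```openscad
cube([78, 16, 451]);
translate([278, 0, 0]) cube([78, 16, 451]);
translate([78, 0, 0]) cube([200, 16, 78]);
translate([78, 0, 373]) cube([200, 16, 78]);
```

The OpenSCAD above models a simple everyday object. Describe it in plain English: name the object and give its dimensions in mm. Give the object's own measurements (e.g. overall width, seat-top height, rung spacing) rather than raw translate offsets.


A rectangular picture frame lying in the x–z plane (depth along y). The opening is 200 mm wide (x) by 295 mm tall (z), surrounded by a border 78 mm wide on all four sides. The frame is 16 mm deep and is made of two full-height vertical stiles with two horizontal rails fitted between them.


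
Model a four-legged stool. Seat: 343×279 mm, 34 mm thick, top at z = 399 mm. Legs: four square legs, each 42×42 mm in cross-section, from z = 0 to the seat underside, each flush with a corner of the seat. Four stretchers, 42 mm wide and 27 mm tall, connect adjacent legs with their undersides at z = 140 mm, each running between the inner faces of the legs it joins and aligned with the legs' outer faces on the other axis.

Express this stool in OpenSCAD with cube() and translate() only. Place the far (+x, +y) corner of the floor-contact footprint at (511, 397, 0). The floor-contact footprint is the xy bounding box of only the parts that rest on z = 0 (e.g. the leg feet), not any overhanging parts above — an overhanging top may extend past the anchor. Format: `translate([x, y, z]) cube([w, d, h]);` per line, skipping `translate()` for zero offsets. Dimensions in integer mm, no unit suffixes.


translate([168, 118, 365]) cube([343, 279, 34]);
translate([168, 118, 0]) cube([42, 42, 365]);
translate([469, 118, 0]) cube([42, 42, 365]);
translate([168, 355, 0]) cube([42, 42, 365]);
translate([469, 355, 0]) cube([42, 42, 365]);
translate([210, 118, 140]) cube([259, 42, 27]);
translate([210, 355, 140]) cube([259, 42, 27]);
translate([168, 160, 140]) cube([42, 195, 27]);
translate([469, 160, 140]) cube([42, 195, 27]);


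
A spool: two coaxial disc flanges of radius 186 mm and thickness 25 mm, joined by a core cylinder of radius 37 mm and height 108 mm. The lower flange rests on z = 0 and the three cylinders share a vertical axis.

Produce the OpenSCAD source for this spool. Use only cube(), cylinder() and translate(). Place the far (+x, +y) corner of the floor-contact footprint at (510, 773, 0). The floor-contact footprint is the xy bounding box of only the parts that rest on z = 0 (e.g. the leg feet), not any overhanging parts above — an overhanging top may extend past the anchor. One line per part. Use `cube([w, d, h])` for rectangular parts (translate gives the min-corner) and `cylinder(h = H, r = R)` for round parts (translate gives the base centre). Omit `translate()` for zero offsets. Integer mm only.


translate([324, 587, 0]) cylinder(h = 25, r = 186);
translate([324, 587, 25]) cylinder(h = 108, r = 37);
translate([324, 587, 133]) cylinder(h = 25, r = 186);


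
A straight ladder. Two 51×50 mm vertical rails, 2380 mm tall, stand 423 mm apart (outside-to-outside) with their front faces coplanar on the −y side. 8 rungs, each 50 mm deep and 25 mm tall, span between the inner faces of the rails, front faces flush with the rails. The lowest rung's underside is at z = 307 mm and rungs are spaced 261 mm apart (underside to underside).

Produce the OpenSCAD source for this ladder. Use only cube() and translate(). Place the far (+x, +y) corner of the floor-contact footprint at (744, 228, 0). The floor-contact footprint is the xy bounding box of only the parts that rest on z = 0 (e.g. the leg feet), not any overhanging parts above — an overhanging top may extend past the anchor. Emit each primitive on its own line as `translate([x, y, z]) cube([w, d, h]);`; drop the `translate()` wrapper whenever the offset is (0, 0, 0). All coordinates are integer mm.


translate([321, 178, 0]) cube([51, 50, 2380]);
translate([693, 178, 0]) cube([51, 50, 2380]);
translate([372, 178, 307]) cube([321, 50, 25]);
translate([372, 178, 568]) cube([321, 50, 25]);
translate([372, 178, 829]) cube([321, 50, 25]);
translate([372, 178, 1090]) cube([321, 50, 25]);
translate([372, 178, 1351]) cube([321, 50, 25]);
translate([372, 178, 1612]) cube([321, 50, 25]);
translate([372, 178, 1873]) cube([321, 50, 25]);
translate([372, 178, 2134]) cube([321, 50, 25]);


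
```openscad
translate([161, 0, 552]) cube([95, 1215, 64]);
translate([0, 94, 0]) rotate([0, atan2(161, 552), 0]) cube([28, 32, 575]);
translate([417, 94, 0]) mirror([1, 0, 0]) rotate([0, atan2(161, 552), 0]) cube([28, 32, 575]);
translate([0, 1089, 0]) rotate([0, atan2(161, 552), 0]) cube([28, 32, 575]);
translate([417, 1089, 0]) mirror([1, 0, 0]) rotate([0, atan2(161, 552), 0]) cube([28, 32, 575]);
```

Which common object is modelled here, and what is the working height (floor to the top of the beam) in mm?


A sawhorse. The overall height is 616 mm.

A beam across two mirrored pairs of raked legs — a sawhorse. The beam's underside is at z = 552 (matching the legs' vertical rise in atan2(161, 552)) and the beam is 64 mm tall, so its top is at 552 + 64 = 616 mm. The raked legs top out at the beam's underside, so that is the highest point.


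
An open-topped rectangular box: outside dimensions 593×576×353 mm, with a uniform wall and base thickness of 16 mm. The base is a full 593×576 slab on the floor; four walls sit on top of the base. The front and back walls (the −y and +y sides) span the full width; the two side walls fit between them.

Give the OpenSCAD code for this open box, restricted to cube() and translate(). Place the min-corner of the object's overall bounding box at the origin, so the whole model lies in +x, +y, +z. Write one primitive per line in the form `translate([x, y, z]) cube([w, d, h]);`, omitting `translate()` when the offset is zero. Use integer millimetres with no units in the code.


cube([593, 576, 16]);
translate([0, 0, 16]) cube([593, 16, 337]);
translate([0, 560, 16]) cube([593, 16, 337]);
translate([0, 16, 16]) cube([16, 544, 337]);
translate([577, 16, 16]) cube([16, 544, 337]);


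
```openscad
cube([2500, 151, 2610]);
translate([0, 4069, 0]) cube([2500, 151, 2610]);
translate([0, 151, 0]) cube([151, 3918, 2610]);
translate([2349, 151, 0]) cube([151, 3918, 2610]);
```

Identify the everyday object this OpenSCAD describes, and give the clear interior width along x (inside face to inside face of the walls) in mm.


A house (or room) frame. The interior width is 2198 mm.

Four 2610 mm walls enclosing a rectangle with no floor or roof — a room or house frame. Outside width is 2500 mm and wall thickness is 151 mm, so the interior width is 2500 − 2 × 151 = 2198 mm.


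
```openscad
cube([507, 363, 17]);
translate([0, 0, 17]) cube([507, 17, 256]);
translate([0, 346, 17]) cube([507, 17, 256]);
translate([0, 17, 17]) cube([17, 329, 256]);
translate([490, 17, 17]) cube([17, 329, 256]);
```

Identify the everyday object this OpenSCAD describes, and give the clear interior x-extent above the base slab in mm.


An open box. The internal width is 473 mm.

A 507×363 base slab with four walls standing on it — an open box. The base is 507 mm wide and the walls are 17 mm thick, so the internal width is 507 − 2 × 17 = 473 mm.


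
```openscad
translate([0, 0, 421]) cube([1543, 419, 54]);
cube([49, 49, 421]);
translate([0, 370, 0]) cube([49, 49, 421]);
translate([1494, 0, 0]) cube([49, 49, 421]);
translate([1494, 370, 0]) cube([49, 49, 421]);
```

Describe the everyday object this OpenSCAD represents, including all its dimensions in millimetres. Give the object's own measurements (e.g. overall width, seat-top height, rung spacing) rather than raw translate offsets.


A bench: a 1543×419 mm seat slab, 54 mm thick, top at z = 475 mm, on four 49×49 mm square legs flush with the seat corners and standing on z = 0.


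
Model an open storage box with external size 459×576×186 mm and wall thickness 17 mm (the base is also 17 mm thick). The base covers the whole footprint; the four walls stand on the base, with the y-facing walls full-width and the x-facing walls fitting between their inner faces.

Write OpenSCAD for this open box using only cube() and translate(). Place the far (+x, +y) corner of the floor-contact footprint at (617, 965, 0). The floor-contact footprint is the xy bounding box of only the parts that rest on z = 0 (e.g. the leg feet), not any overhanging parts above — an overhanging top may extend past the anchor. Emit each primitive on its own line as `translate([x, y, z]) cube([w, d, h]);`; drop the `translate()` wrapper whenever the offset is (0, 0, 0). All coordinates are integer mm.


translate([158, 389, 0]) cube([459, 576, 17]);
translate([158, 389, 17]) cube([459, 17, 169]);
translate([158, 948, 17]) cube([459, 17, 169]);
translate([158, 406, 17]) cube([17, 542, 169]);
translate([600, 406, 17]) cube([17, 542, 169]);


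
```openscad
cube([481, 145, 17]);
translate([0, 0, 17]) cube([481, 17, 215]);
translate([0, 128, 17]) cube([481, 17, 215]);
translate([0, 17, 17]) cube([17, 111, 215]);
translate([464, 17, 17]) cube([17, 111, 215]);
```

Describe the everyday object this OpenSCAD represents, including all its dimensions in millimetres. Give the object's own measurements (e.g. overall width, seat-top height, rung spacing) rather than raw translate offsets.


An open-topped rectangular box: outside dimensions 481×145×232 mm, with a uniform wall and base thickness of 17 mm. The base is a full 481×145 slab on the floor; four walls sit on top of the base. The front and back walls (the −y and +y sides) span the full width; the two side walls fit between them.


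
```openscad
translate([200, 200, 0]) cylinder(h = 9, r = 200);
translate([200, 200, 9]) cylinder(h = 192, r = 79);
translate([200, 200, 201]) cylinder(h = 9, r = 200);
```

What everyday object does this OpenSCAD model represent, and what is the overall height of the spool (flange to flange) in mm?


A spool. The overall height is 210 mm.

Three coaxial cylinders, large–small–large — a spool. Two 9 mm flanges and a 192 mm core give 9 + 192 + 9 = 210 mm.


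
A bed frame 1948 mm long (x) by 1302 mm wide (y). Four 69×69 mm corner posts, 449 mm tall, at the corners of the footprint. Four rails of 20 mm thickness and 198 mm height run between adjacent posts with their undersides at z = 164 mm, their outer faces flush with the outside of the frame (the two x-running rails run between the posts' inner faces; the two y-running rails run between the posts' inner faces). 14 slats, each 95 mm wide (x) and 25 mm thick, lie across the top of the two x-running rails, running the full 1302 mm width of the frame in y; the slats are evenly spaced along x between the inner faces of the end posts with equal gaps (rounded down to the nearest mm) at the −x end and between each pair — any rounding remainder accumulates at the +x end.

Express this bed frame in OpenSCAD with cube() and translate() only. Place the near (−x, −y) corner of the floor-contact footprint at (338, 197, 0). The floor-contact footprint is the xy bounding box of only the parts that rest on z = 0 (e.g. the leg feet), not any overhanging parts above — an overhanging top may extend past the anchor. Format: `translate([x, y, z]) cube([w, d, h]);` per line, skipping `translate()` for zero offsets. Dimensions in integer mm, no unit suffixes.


translate([338, 197, 0]) cube([69, 69, 449]);
translate([338, 1430, 0]) cube([69, 69, 449]);
translate([2217, 197, 0]) cube([69, 69, 449]);
translate([2217, 1430, 0]) cube([69, 69, 449]);
translate([407, 197, 164]) cube([1810, 20, 198]);
translate([407, 1479, 164]) cube([1810, 20, 198]);
translate([338, 266, 164]) cube([20, 1164, 198]);
translate([2266, 266, 164]) cube([20, 1164, 198]);
translate([439, 197, 362]) cube([95, 1302, 25]);
translate([566, 197, 362]) cube([95, 1302, 25]);
translate([693, 197, 362]) cube([95, 1302, 25]);
translate([820, 197, 362]) cube([95, 1302, 25]);
translate([947, 197, 362]) cube([95, 1302, 25]);
translate([1074, 197, 362]) cube([95, 1302, 25]);
translate([1201, 197, 362]) cube([95, 1302, 25]);
translate([1328, 197, 362]) cube([95, 1302, 25]);
translate([1455, 197, 362]) cube([95, 1302, 25]);
translate([1582, 197, 362]) cube([95, 1302, 25]);
translate([1709, 197, 362]) cube([95, 1302, 25]);
translate([1836, 197, 362]) cube([95, 1302, 25]);
translate([1963, 197, 362]) cube([95, 1302, 25]);
translate([2090, 197, 362]) cube([95, 1302, 25]);


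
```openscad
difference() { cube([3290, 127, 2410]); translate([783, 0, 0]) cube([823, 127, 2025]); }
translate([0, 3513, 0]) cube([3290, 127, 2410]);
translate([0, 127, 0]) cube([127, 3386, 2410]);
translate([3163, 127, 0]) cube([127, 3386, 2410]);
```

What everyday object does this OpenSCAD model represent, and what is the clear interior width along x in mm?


A single room. The interior width is 3036 mm.

Four walls enclosing a rectangle with a door in the front wall — a room. Outside width 3290 minus two 127 mm walls gives 3036 mm.
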